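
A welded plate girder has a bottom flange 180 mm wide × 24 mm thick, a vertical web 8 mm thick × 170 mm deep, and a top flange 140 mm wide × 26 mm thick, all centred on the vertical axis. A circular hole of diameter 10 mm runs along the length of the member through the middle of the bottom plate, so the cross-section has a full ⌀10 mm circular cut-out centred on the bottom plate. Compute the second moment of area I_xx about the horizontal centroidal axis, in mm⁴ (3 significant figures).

Treat the section as a set of non-overlapping primitives; coordinates are from the bounding-box lower-left.
Bottom plate: 180 × 24, A = 4 320 mm², y = 12 mm, Ī = 207 360 mm⁴.
Web plate: 8 × 170, A = 1 360 mm², y = 109 mm, Ī = 3 275 333 mm⁴.
Top plate: 140 × 26, A = 3 640 mm², y = 207 mm, Ī = 205 053 mm⁴.
Hole (subtracted): ⌀10, A = 78.54 mm², y = 12 mm, Ī = 490.87 mm⁴.
Centroid: ȳ = ΣA·y / ΣA = 103.08 mm.
Transfer each piece to the horizontal centroidal axis using Ī + A·d² with d = y − 103.08:
  bottom plate: d = -91.081 mm → contributes +36 044 872 mm⁴
  web plate: d = 5.9192 mm → contributes +3 322 983 mm⁴
  top plate: d = 103.92 mm → contributes +39 514 108 mm⁴
  hole: d = -91.081 mm → contributes −652 035 mm⁴
Total I = 78 229 927 mm⁴.

I_xx ≈ 7.82 × 10⁷ mm⁴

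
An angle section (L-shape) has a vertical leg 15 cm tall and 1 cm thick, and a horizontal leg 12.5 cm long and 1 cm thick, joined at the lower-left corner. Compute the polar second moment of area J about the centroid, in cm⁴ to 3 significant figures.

J ≈ 983 cm⁴

Break the section into simple shapes (no overlaps), measuring from the bottom-left corner of the bounding box.
Vertical leg: 1 × 15, A = 15 cm², y = 7.5 cm, Ī = 281.25 cm⁴.
Horizontal leg (remainder): 11.5 × 1, A = 11.5 cm², y = 0.5 cm, Ī = 0.95833 cm⁴.
Centroid: ȳ = ΣA·y / ΣA = 4.4623 cm.
Transfer each piece to the centroidal x-axis using Ī + A·d² with d = y − 4.4623:
  vertical leg: d = 3.0377 cm → contributes +419.67 cm⁴
  horizontal leg (remainder): d = -3.9623 cm → contributes +181.5 cm⁴
Total I = 601.17 cm⁴.
For the y-axis: x̄ = 3.2123 cm.
Repeating about the centroidal y-axis gives I_y = 382.26 cm⁴.
Polar second moment: J = I_x + I_y = 983.43 cm⁴.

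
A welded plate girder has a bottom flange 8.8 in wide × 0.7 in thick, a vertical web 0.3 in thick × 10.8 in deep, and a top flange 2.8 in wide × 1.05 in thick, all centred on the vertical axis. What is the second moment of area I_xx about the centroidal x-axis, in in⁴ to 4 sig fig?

Treat the section as a set of non-overlapping primitives; coordinates are from the bounding-box lower-left.
Bottom plate: 8.8 × 0.7, A = 6.16 in², y = 0.35 in, Ī = 0.251533 in⁴.
Web plate: 0.3 × 10.8, A = 3.24 in², y = 6.1 in, Ī = 31.4928 in⁴.
Top plate: 2.8 × 1.05, A = 2.94 in², y = 12.025 in, Ī = 0.270113 in⁴.
Centroid: ȳ = ΣA·y / ΣA = 4.64129 in.
Transfer each piece to the centroidal x-axis using Ī + A·d² with d = y − 4.64129:
  bottom plate: d = -4.29129 in → contributes +113.689 in⁴
  web plate: d = 1.45871 in → contributes +38.387 in⁴
  top plate: d = 7.38371 in → contributes +160.557 in⁴
Total I = 312.632 in⁴.

I_xx ≈ 312.6 in⁴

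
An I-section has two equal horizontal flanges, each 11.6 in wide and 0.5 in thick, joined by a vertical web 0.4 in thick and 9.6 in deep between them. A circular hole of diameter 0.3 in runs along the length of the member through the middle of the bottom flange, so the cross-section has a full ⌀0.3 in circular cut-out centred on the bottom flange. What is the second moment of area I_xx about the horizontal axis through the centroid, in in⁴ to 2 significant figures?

Split into non-overlapping primitives; take the origin at the lower-left of the bounding box.
Bottom flange: 11.6 × 0.5, A = 5.8 in², y = 0.25 in, Ī = 0.1208 in⁴.
Web: 0.4 × 9.6, A = 3.84 in², y = 5.3 in, Ī = 29.49 in⁴.
Top flange: 11.6 × 0.5, A = 5.8 in², y = 10.35 in, Ī = 0.1208 in⁴.
Hole (subtracted): ⌀0.3, A = 0.07069 in², y = 0.25 in, Ī = 0.0003976 in⁴.
Centroid: ȳ = ΣA·y / ΣA = 5.323 in.
Transfer each piece to the horizontal axis through the centroid using Ī + A·d² with d = y − 5.323:
  bottom flange: d = -5.073 in → contributes +149.4 in⁴
  web: d = -0.02323 in → contributes +29.49 in⁴
  top flange: d = 5.027 in → contributes +146.7 in⁴
  hole: d = -5.073 in → contributes −1.82 in⁴
Total I = 323.8 in⁴.

I_xx ≈ 320 in⁴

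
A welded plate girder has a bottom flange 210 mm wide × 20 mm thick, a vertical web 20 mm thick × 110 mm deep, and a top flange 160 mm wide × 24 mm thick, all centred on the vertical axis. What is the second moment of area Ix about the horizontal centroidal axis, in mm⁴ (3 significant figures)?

Ix ≈ 3.75 × 10⁷ mm⁴

Break the section into simple shapes (no overlaps), measuring from the bottom-left corner of the bounding box.
Bottom plate: 210 × 20, A = 4 200 mm², y = 10 mm, Ī = 140 000 mm⁴.
Web plate: 20 × 110, A = 2 200 mm², y = 75 mm, Ī = 2 218 333 mm⁴.
Top plate: 160 × 24, A = 3 840 mm², y = 142 mm, Ī = 184 320 mm⁴.
Centroid: ȳ = ΣA·y / ΣA = 73.465 mm.
Transfer each piece to the horizontal centroidal axis using Ī + A·d² with d = y − 73.465:
  bottom plate: d = -63.465 mm → contributes +17 056 703 mm⁴
  web plate: d = 1.5352 mm → contributes +2 223 518 mm⁴
  top plate: d = 68.535 mm → contributes +18 221 060 mm⁴
Total I = 37 501 281 mm⁴.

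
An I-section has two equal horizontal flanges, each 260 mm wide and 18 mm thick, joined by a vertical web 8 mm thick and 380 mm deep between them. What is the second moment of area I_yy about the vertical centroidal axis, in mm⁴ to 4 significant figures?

I_yy ≈ 5.274 × 10⁷ mm⁴

Decompose the section into non-overlapping parts with the origin at the bottom-left of its bounding rectangle.
Bottom flange: 260 × 18, A = 4 680 mm², x = 130 mm, Ī = 26 364 000 mm⁴.
Web: 8 × 380, A = 3 040 mm², x = 130 mm, Ī = 16213.3 mm⁴.
Top flange: 260 × 18, A = 4 680 mm², x = 130 mm, Ī = 26 364 000 mm⁴.
By symmetry the centroid is at mid-width, x̄ = 130 mm.
All pieces are centred on the vertical centroidal axis, so I = ΣĪ = 52 744 213 mm⁴.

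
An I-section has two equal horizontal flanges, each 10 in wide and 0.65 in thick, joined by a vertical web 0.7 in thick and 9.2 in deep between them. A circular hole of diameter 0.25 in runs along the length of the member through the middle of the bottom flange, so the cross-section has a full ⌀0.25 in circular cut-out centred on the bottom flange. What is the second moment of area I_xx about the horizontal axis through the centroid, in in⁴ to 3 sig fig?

Break the section into simple shapes (no overlaps), measuring from the bottom-left corner of the bounding box.
Bottom flange: 10 × 0.65, A = 6.5 in², y = 0.325 in, Ī = 0.22885 in⁴.
Web: 0.7 × 9.2, A = 6.44 in², y = 5.25 in, Ī = 45.423 in⁴.
Top flange: 10 × 0.65, A = 6.5 in², y = 10.175 in, Ī = 0.22885 in⁴.
Hole (subtracted): ⌀0.25, A = 0.049087 in², y = 0.325 in, Ī = 0.00019175 in⁴.
Centroid: ȳ = ΣA·y / ΣA = 5.2625 in.
Transfer each piece to the horizontal axis through the centroid using Ī + A·d² with d = y − 5.2625:
  bottom flange: d = -4.9375 in → contributes +158.69 in⁴
  web: d = -0.012467 in → contributes +45.424 in⁴
  top flange: d = 4.9125 in → contributes +157.09 in⁴
  hole: d = -4.9375 in → contributes −1.1969 in⁴
Total I = 360.01 in⁴.

I_xx ≈ 360 in⁴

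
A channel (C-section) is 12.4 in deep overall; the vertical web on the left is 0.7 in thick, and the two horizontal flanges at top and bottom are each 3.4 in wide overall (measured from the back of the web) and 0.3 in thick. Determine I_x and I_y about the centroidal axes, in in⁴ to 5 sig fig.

I_x ≈ 170.53 in⁴, I_y ≈ 5.2840 in⁴

Decompose the section into non-overlapping parts with the origin at the bottom-left of its bounding rectangle.
Web: 0.7 × 12.4, A = 8.68 in², y = 6.2 in, Ī = 111.2197 in⁴.
Top flange (beyond web): 2.7 × 0.3, A = 0.81 in², y = 12.25 in, Ī = 0.006075 in⁴.
Bottom flange (beyond web): 2.7 × 0.3, A = 0.81 in², y = 0.15 in, Ī = 0.006075 in⁴.
By symmetry the centroid is at mid-height, ȳ = 6.2 in.
Transfer each piece to the centroidal x-axis using Ī + A·d² with d = y − 6.2:
  web: d = 0 in → contributes +111.2197 in⁴
  top flange (beyond web): d = 6.05 in → contributes +29.6541 in⁴
  bottom flange (beyond web): d = -6.05 in → contributes +29.6541 in⁴
Total I = 170.5279 in⁴.
For the y-axis: x̄ = 0.6173786 in.
Repeating about the centroidal y-axis gives I_y = 5.284023 in⁴.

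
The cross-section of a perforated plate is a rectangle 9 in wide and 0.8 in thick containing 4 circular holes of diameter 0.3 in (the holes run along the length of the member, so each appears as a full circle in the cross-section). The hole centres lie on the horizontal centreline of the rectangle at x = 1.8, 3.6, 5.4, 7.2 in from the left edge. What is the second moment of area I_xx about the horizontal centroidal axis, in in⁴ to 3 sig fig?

I_xx ≈ 0.382 in⁴

Treat the section as a set of non-overlapping primitives; coordinates are from the bounding-box lower-left.
Plate: 9 × 0.8, A = 7.2 in², y = 0.4 in, Ī = 0.384 in⁴.
Hole 1 (subtracted): ⌀0.3, A = 0.070686 in², y = 0.4 in, Ī = 0.00039761 in⁴.
Hole 2 (subtracted): ⌀0.3, A = 0.070686 in², y = 0.4 in, Ī = 0.00039761 in⁴.
Hole 3 (subtracted): ⌀0.3, A = 0.070686 in², y = 0.4 in, Ī = 0.00039761 in⁴.
Hole 4 (subtracted): ⌀0.3, A = 0.070686 in², y = 0.4 in, Ī = 0.00039761 in⁴.
By symmetry the centroid is at mid-height, ȳ = 0.4 in.
All pieces are centred on the horizontal centroidal axis, so I = ΣĪ (holes subtracted) = 0.38241 in⁴.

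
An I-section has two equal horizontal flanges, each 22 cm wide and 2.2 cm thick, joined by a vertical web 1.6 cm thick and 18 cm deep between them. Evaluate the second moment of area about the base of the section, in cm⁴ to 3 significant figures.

I_base ≈ 2.64 × 10⁴ cm⁴

Decompose the section into non-overlapping parts with the origin at the bottom-left of its bounding rectangle.
Bottom flange: 22 × 2.2, A = 48.4 cm², y = 1.1 cm, Ī = 19.521 cm⁴.
Web: 1.6 × 18, A = 28.8 cm², y = 11.2 cm, Ī = 777.6 cm⁴.
Top flange: 22 × 2.2, A = 48.4 cm², y = 21.3 cm, Ī = 19.521 cm⁴.
Transfer each piece to the bottom edge using Ī + A·d² with d = y − 0:
  bottom flange: d = 1.1 cm → contributes +78.085 cm⁴
  web: d = 11.2 cm → contributes +4390.3 cm⁴
  top flange: d = 21.3 cm → contributes +21 978 cm⁴
Total I = 26 446 cm⁴.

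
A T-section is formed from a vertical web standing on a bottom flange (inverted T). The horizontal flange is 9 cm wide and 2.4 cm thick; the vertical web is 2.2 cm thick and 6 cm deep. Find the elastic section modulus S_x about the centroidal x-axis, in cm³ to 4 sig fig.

Break the section into simple shapes (no overlaps), measuring from the bottom-left corner of the bounding box.
Flange: 9 × 2.4, A = 21.6 cm², y = 1.2 cm, Ī = 10.368 cm⁴.
Web: 2.2 × 6, A = 13.2 cm², y = 5.4 cm, Ī = 39.6 cm⁴.
Centroid: ȳ = ΣA·y / ΣA = 2.7931 cm.
Transfer each piece to the centroidal x-axis using Ī + A·d² with d = y − 2.7931:
  flange: d = -1.5931 cm → contributes +65.1883 cm⁴
  web: d = 2.6069 cm → contributes +129.306 cm⁴
Total I = 194.494 cm⁴.
Extreme fibre distance c = 5.6069 cm; S = I/c = 34.6884 cm³.

S_x ≈ 34.69 cm³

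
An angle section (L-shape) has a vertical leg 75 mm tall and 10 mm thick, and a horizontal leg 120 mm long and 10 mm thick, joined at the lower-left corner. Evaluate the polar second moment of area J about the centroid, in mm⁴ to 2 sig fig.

Split into non-overlapping primitives; take the origin at the lower-left of the bounding box.
Vertical leg: 10 × 75, A = 750 mm², y = 37.5 mm, Ī = 351 563 mm⁴.
Horizontal leg (remainder): 110 × 10, A = 1 100 mm², y = 5 mm, Ī = 9 167 mm⁴.
Centroid: ȳ = ΣA·y / ΣA = 18.18 mm.
Transfer each piece to the centroidal x-axis using Ī + A·d² with d = y − 18.18:
  vertical leg: d = 19.32 mm → contributes +631 635 mm⁴
  horizontal leg (remainder): d = -13.18 mm → contributes +200 125 mm⁴
Total I = 831 760 mm⁴.
For the y-axis: x̄ = 40.68 mm.
Repeating about the centroidal y-axis gives I_y = 2 720 822 mm⁴.
Polar second moment: J = I_x + I_y = 3 552 582 mm⁴.

J ≈ 3.6 × 10⁶ mm⁴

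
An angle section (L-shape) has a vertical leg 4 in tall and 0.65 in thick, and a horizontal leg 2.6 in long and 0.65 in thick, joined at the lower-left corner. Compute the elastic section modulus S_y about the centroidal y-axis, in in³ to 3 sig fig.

Split into non-overlapping primitives; take the origin at the lower-left of the bounding box.
Vertical leg: 0.65 × 4, A = 2.6 in², x = 0.325 in, Ī = 0.091542 in⁴.
Horizontal leg (remainder): 1.95 × 0.65, A = 1.2675 in², x = 1.625 in, Ī = 0.40164 in⁴.
Centroid: x̄ = ΣA·x / ΣA = 0.75105 in.
Transfer each piece to the centroidal y-axis using Ī + A·d² with d = x − 0.75105:
  vertical leg: d = -0.42605 in → contributes +0.56349 in⁴
  horizontal leg (remainder): d = 0.87395 in → contributes +1.3697 in⁴
Total I = 1.9332 in⁴.
Extreme fibre distance c = 1.8489 in; S = I/c = 1.0456 in³.

S_y ≈ 1.05 in³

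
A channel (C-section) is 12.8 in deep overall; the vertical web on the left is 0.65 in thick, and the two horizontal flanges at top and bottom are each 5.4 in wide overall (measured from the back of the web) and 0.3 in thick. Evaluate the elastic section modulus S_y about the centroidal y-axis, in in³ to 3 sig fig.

S_y ≈ 4.82 in³

Decompose the section into non-overlapping parts with the origin at the bottom-left of its bounding rectangle.
Web: 0.65 × 12.8, A = 8.32 in², x = 0.325 in, Ī = 0.29293 in⁴.
Top flange (beyond web): 4.75 × 0.3, A = 1.425 in², x = 3.025 in, Ī = 2.6793 in⁴.
Bottom flange (beyond web): 4.75 × 0.3, A = 1.425 in², x = 3.025 in, Ī = 2.6793 in⁴.
Centroid: x̄ = ΣA·x / ΣA = 1.0139 in.
Transfer each piece to the centroidal y-axis using Ī + A·d² with d = x − 1.0139:
  web: d = -0.6889 in → contributes +4.2415 in⁴
  top flange (beyond web): d = 2.0111 in → contributes +8.4427 in⁴
  bottom flange (beyond web): d = 2.0111 in → contributes +8.4427 in⁴
Total I = 21.127 in⁴.
Extreme fibre distance c = 4.3861 in; S = I/c = 4.8168 in³.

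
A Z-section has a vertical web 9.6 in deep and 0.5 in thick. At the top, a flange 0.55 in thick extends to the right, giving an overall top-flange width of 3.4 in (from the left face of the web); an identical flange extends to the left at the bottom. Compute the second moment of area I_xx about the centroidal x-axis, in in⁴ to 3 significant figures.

Split into non-overlapping primitives; take the origin at the lower-left of the bounding box.
Web: 0.5 × 9.6, A = 4.8 in², y = 4.8 in, Ī = 36.864 in⁴.
Top flange (beyond web): 2.9 × 0.55, A = 1.595 in², y = 9.325 in, Ī = 0.040207 in⁴.
Bottom flange (beyond web): 2.9 × 0.55, A = 1.595 in², y = 0.275 in, Ī = 0.040207 in⁴.
Centroid: ȳ = ΣA·y / ΣA = 4.8 in.
Transfer each piece to the centroidal x-axis using Ī + A·d² with d = y − 4.8:
  web: d = 0 in → contributes +36.864 in⁴
  top flange (beyond web): d = 4.525 in → contributes +32.699 in⁴
  bottom flange (beyond web): d = -4.525 in → contributes +32.699 in⁴
Total I = 102.26 in⁴.

I_xx ≈ 102 in⁴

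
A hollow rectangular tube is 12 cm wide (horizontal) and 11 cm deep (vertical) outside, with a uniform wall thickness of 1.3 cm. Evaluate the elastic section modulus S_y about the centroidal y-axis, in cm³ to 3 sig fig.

Split into non-overlapping primitives; take the origin at the lower-left of the bounding box.
Outer rectangle: 12 × 11, A = 132 cm², x = 6 cm, Ī = 1 584 cm⁴.
Inner void (subtracted): 9.4 × 8.4, A = 78.96 cm², x = 6 cm, Ī = 581.41 cm⁴.
By symmetry the centroid is at mid-width, x̄ = 6 cm.
All pieces are centred on the centroidal y-axis, so I = ΣĪ (holes subtracted) = 1002.6 cm⁴.
Extreme fibre distance c = 6 cm; S = I/c = 167.1 cm³.

S_y ≈ 167 cm³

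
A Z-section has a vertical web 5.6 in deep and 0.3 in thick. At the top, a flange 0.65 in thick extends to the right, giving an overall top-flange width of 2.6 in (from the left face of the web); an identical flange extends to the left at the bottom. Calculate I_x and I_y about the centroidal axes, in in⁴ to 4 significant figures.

Break the section into simple shapes (no overlaps), measuring from the bottom-left corner of the bounding box.
Web: 0.3 × 5.6, A = 1.68 in², y = 2.8 in, Ī = 4.3904 in⁴.
Top flange (beyond web): 2.3 × 0.65, A = 1.495 in², y = 5.275 in, Ī = 0.0526365 in⁴.
Bottom flange (beyond web): 2.3 × 0.65, A = 1.495 in², y = 0.325 in, Ī = 0.0526365 in⁴.
Centroid: ȳ = ΣA·y / ΣA = 2.8 in.
Transfer each piece to the centroidal x-axis using Ī + A·d² with d = y − 2.8:
  web: d = 0 in → contributes +4.3904 in⁴
  top flange (beyond web): d = 2.475 in → contributes +9.21045 in⁴
  bottom flange (beyond web): d = -2.475 in → contributes +9.21045 in⁴
Total I = 22.8113 in⁴.
For the y-axis: x̄ = 2.45 in.
Repeating about the centroidal y-axis gives I_y = 6.38379 in⁴.

I_x ≈ 22.81 in⁴, I_y ≈ 6.384 in⁴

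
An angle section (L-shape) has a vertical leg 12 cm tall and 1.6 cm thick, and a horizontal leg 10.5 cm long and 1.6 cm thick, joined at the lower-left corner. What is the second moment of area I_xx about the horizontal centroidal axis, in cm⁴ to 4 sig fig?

I_xx ≈ 454.5 cm⁴

Decompose the section into non-overlapping parts with the origin at the bottom-left of its bounding rectangle.
Vertical leg: 1.6 × 12, A = 19.2 cm², y = 6 cm, Ī = 230.4 cm⁴.
Horizontal leg (remainder): 8.9 × 1.6, A = 14.24 cm², y = 0.8 cm, Ī = 3.03787 cm⁴.
Centroid: ȳ = ΣA·y / ΣA = 3.78565 cm.
Transfer each piece to the horizontal centroidal axis using Ī + A·d² with d = y − 3.78565:
  vertical leg: d = 2.21435 cm → contributes +324.545 cm⁴
  horizontal leg (remainder): d = -2.98565 cm → contributes +129.974 cm⁴
Total I = 454.519 cm⁴.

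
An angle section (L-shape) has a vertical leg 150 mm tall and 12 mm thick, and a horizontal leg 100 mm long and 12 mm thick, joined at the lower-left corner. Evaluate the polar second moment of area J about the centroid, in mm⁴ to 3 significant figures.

Decompose the section into non-overlapping parts with the origin at the bottom-left of its bounding rectangle.
Vertical leg: 12 × 150, A = 1 800 mm², y = 75 mm, Ī = 3 375 000 mm⁴.
Horizontal leg (remainder): 88 × 12, A = 1 056 mm², y = 6 mm, Ī = 12 672 mm⁴.
Centroid: ȳ = ΣA·y / ΣA = 49.487 mm.
Transfer each piece to the centroidal x-axis using Ī + A·d² with d = y − 49.487:
  vertical leg: d = 25.513 mm → contributes +4 546 607 mm⁴
  horizontal leg (remainder): d = -43.487 mm → contributes +2 009 730 mm⁴
Total I = 6 556 338 mm⁴.
For the y-axis: x̄ = 24.487 mm.
Repeating about the centroidal y-axis gives I_y = 2 366 938 mm⁴.
Polar second moment: J = I_x + I_y = 8 923 275 mm⁴.

J ≈ 8.92 × 10⁶ mm⁴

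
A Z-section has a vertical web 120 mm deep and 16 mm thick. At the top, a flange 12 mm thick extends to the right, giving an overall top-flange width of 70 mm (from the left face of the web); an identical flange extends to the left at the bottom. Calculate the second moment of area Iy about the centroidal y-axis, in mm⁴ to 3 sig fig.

Iy ≈ 1.94 × 10⁶ mm⁴

Treat the section as a set of non-overlapping primitives; coordinates are from the bounding-box lower-left.
Web: 16 × 120, A = 1 920 mm², x = 62 mm, Ī = 40 960 mm⁴.
Top flange (beyond web): 54 × 12, A = 648 mm², x = 97 mm, Ī = 157 464 mm⁴.
Bottom flange (beyond web): 54 × 12, A = 648 mm², x = 27 mm, Ī = 157 464 mm⁴.
Centroid: x̄ = ΣA·x / ΣA = 62 mm.
Transfer each piece to the centroidal y-axis using Ī + A·d² with d = x − 62:
  web: d = 0 mm → contributes +40 960 mm⁴
  top flange (beyond web): d = 35 mm → contributes +951 264 mm⁴
  bottom flange (beyond web): d = -35 mm → contributes +951 264 mm⁴
Total I = 1 943 488 mm⁴.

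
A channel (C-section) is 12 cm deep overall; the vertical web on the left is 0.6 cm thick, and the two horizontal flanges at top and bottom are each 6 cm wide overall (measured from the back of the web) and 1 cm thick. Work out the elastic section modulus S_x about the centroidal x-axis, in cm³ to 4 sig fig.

S_x ≈ 69.00 cm³

Break the section into simple shapes (no overlaps), measuring from the bottom-left corner of the bounding box.
Web: 0.6 × 12, A = 7.2 cm², y = 6 cm, Ī = 86.4 cm⁴.
Top flange (beyond web): 5.4 × 1, A = 5.4 cm², y = 11.5 cm, Ī = 0.45 cm⁴.
Bottom flange (beyond web): 5.4 × 1, A = 5.4 cm², y = 0.5 cm, Ī = 0.45 cm⁴.
By symmetry the centroid is at mid-height, ȳ = 6 cm.
Transfer each piece to the centroidal x-axis using Ī + A·d² with d = y − 6:
  web: d = 0 cm → contributes +86.4 cm⁴
  top flange (beyond web): d = 5.5 cm → contributes +163.8 cm⁴
  bottom flange (beyond web): d = -5.5 cm → contributes +163.8 cm⁴
Total I = 414 cm⁴.
Extreme fibre distance c = 6 cm; S = I/c = 69 cm³.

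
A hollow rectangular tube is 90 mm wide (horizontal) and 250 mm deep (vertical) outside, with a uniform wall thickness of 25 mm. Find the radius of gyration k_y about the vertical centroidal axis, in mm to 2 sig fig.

k_y ≈ 31 mm

Decompose the section into non-overlapping parts with the origin at the bottom-left of its bounding rectangle.
Outer rectangle: 90 × 250, A = 22 500 mm², x = 45 mm, Ī = 15 187 500 mm⁴.
Inner void (subtracted): 40 × 200, A = 8 000 mm², x = 45 mm, Ī = 1 066 667 mm⁴.
By symmetry the centroid is at mid-width, x̄ = 45 mm.
All pieces are centred on the vertical centroidal axis, so I = ΣĪ (holes subtracted) = 14 120 833 mm⁴.
Radius of gyration: k = √(I/A) = √(14 120 833 / 14 500) = 31.21 mm.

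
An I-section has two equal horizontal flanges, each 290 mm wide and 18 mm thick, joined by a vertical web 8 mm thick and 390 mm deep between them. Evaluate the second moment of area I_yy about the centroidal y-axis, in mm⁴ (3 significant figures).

I_yy ≈ 7.32 × 10⁷ mm⁴

Decompose the section into non-overlapping parts with the origin at the bottom-left of its bounding rectangle.
Bottom flange: 290 × 18, A = 5 220 mm², x = 145 mm, Ī = 36 583 500 mm⁴.
Web: 8 × 390, A = 3 120 mm², x = 145 mm, Ī = 16 640 mm⁴.
Top flange: 290 × 18, A = 5 220 mm², x = 145 mm, Ī = 36 583 500 mm⁴.
By symmetry the centroid is at mid-width, x̄ = 145 mm.
All pieces are centred on the centroidal y-axis, so I = ΣĪ = 73 183 640 mm⁴.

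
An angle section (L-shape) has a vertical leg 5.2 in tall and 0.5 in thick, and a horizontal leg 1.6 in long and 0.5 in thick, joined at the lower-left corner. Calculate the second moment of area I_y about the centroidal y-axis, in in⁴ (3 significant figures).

I_y ≈ 0.400 in⁴

Split into non-overlapping primitives; take the origin at the lower-left of the bounding box.
Vertical leg: 0.5 × 5.2, A = 2.6 in², x = 0.25 in, Ī = 0.054167 in⁴.
Horizontal leg (remainder): 1.1 × 0.5, A = 0.55 in², x = 1.05 in, Ī = 0.055458 in⁴.
Centroid: x̄ = ΣA·x / ΣA = 0.38968 in.
Transfer each piece to the centroidal y-axis using Ī + A·d² with d = x − 0.38968:
  vertical leg: d = -0.13968 in → contributes +0.1049 in⁴
  horizontal leg (remainder): d = 0.66032 in → contributes +0.29527 in⁴
Total I = 0.40016 in⁴.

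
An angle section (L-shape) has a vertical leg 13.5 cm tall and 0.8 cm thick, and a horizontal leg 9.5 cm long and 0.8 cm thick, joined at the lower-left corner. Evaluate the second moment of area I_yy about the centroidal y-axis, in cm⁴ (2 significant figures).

Break the section into simple shapes (no overlaps), measuring from the bottom-left corner of the bounding box.
Vertical leg: 0.8 × 13.5, A = 10.8 cm², x = 0.4 cm, Ī = 0.576 cm⁴.
Horizontal leg (remainder): 8.7 × 0.8, A = 6.96 cm², x = 5.15 cm, Ī = 43.9 cm⁴.
Centroid: x̄ = ΣA·x / ΣA = 2.261 cm.
Transfer each piece to the centroidal y-axis using Ī + A·d² with d = x − 2.261:
  vertical leg: d = -1.861 cm → contributes +38 cm⁴
  horizontal leg (remainder): d = 2.889 cm → contributes +102 cm⁴
Total I = 140 cm⁴.

I_yy ≈ 140 cm⁴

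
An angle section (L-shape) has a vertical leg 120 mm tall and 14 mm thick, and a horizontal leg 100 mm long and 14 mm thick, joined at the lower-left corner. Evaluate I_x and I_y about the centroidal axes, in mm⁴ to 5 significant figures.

I_x ≈ 4.0058 × 10⁶ mm⁴, I_y ≈ 2.5229 × 10⁶ mm⁴

Break the section into simple shapes (no overlaps), measuring from the bottom-left corner of the bounding box.
Vertical leg: 14 × 120, A = 1 680 mm², y = 60 mm, Ī = 2 016 000 mm⁴.
Horizontal leg (remainder): 86 × 14, A = 1 204 mm², y = 7 mm, Ī = 19665.33 mm⁴.
Centroid: ȳ = ΣA·y / ΣA = 37.87379 mm.
Transfer each piece to the centroidal x-axis using Ī + A·d² with d = y − 37.87379:
  vertical leg: d = 22.12621 mm → contributes +2 838 476 mm⁴
  horizontal leg (remainder): d = -30.87379 mm → contributes +1 167 307 mm⁴
Total I = 4 005 783 mm⁴.
For the y-axis: x̄ = 27.87379 mm.
Repeating about the centroidal y-axis gives I_y = 2 522 903 mm⁴.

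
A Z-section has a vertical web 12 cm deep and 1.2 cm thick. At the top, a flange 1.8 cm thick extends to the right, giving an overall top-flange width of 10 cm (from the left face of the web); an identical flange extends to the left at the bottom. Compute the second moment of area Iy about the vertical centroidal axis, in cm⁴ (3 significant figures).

Decompose the section into non-overlapping parts with the origin at the bottom-left of its bounding rectangle.
Web: 1.2 × 12, A = 14.4 cm², x = 9.4 cm, Ī = 1.728 cm⁴.
Top flange (beyond web): 8.8 × 1.8, A = 15.84 cm², x = 14.4 cm, Ī = 102.22 cm⁴.
Bottom flange (beyond web): 8.8 × 1.8, A = 15.84 cm², x = 4.4 cm, Ī = 102.22 cm⁴.
Centroid: x̄ = ΣA·x / ΣA = 9.4 cm.
Transfer each piece to the vertical centroidal axis using Ī + A·d² with d = x − 9.4:
  web: d = 0 cm → contributes +1.728 cm⁴
  top flange (beyond web): d = 5 cm → contributes +498.22 cm⁴
  bottom flange (beyond web): d = -5 cm → contributes +498.22 cm⁴
Total I = 998.17 cm⁴.

Iy ≈ 998 cm⁴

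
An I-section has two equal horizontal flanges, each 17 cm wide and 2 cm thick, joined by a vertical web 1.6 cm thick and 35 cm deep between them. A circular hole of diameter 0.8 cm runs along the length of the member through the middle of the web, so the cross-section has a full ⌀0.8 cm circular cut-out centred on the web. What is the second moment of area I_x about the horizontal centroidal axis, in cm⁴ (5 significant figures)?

I_x ≈ 2.9012 × 10⁴ cm⁴

Decompose the section into non-overlapping parts with the origin at the bottom-left of its bounding rectangle.
Bottom flange: 17 × 2, A = 34 cm², y = 1 cm, Ī = 11.33333 cm⁴.
Web: 1.6 × 35, A = 56 cm², y = 19.5 cm, Ī = 5716.667 cm⁴.
Top flange: 17 × 2, A = 34 cm², y = 38 cm, Ī = 11.33333 cm⁴.
Hole (subtracted): ⌀0.8, A = 0.5026548 cm², y = 19.5 cm, Ī = 0.02010619 cm⁴.
By symmetry the centroid is at mid-height, ȳ = 19.5 cm.
Transfer each piece to the horizontal centroidal axis using Ī + A·d² with d = y − 19.5:
  bottom flange: d = -18.5 cm → contributes +11647.83 cm⁴
  web: d = 0 cm → contributes +5716.667 cm⁴
  top flange: d = 18.5 cm → contributes +11647.83 cm⁴
  hole: d = 0 cm → contributes −0.02010619 cm⁴
Total I = 29012.31 cm⁴.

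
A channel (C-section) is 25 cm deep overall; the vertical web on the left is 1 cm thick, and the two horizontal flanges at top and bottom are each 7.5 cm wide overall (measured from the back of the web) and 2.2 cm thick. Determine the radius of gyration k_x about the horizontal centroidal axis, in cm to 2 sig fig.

Treat the section as a set of non-overlapping primitives; coordinates are from the bounding-box lower-left.
Web: 1 × 25, A = 25 cm², y = 12.5 cm, Ī = 1 302 cm⁴.
Top flange (beyond web): 6.5 × 2.2, A = 14.3 cm², y = 23.9 cm, Ī = 5.768 cm⁴.
Bottom flange (beyond web): 6.5 × 2.2, A = 14.3 cm², y = 1.1 cm, Ī = 5.768 cm⁴.
By symmetry the centroid is at mid-height, ȳ = 12.5 cm.
Transfer each piece to the horizontal centroidal axis using Ī + A·d² with d = y − 12.5:
  web: d = 0 cm → contributes +1 302 cm⁴
  top flange (beyond web): d = 11.4 cm → contributes +1 864 cm⁴
  bottom flange (beyond web): d = -11.4 cm → contributes +1 864 cm⁴
Total I = 5 030 cm⁴.
Radius of gyration: k = √(I/A) = √(5 030 / 53.6) = 9.688 cm.

k_x ≈ 9.7 cm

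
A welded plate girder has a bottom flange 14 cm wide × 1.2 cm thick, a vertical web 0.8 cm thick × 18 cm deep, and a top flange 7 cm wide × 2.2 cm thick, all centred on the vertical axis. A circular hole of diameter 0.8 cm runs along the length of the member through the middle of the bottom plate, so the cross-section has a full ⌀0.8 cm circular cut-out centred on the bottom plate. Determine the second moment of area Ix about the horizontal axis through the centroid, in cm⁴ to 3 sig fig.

Ix ≈ 3470 cm⁴

Split into non-overlapping primitives; take the origin at the lower-left of the bounding box.
Bottom plate: 14 × 1.2, A = 16.8 cm², y = 0.6 cm, Ī = 2.016 cm⁴.
Web plate: 0.8 × 18, A = 14.4 cm², y = 10.2 cm, Ī = 388.8 cm⁴.
Top plate: 7 × 2.2, A = 15.4 cm², y = 20.3 cm, Ī = 6.2113 cm⁴.
Hole (subtracted): ⌀0.8, A = 0.50265 cm², y = 0.6 cm, Ī = 0.020106 cm⁴.
Centroid: ȳ = ΣA·y / ΣA = 10.18 cm.
Transfer each piece to the horizontal axis through the centroid using Ī + A·d² with d = y − 10.18:
  bottom plate: d = -9.5802 cm → contributes +1543.9 cm⁴
  web plate: d = 0.019839 cm → contributes +388.81 cm⁴
  top plate: d = 10.12 cm → contributes +1583.3 cm⁴
  hole: d = -9.5802 cm → contributes −46.154 cm⁴
Total I = 3469.9 cm⁴.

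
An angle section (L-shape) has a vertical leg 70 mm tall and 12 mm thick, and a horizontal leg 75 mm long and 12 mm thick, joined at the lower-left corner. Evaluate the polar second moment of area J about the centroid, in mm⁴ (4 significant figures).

J ≈ 1.506 × 10⁶ mm⁴

Split into non-overlapping primitives; take the origin at the lower-left of the bounding box.
Vertical leg: 12 × 70, A = 840 mm², y = 35 mm, Ī = 343 000 mm⁴.
Horizontal leg (remainder): 63 × 12, A = 756 mm², y = 6 mm, Ī = 9 072 mm⁴.
Centroid: ȳ = ΣA·y / ΣA = 21.2632 mm.
Transfer each piece to the centroidal x-axis using Ī + A·d² with d = y − 21.2632:
  vertical leg: d = 13.7368 mm → contributes +501 509 mm⁴
  horizontal leg (remainder): d = -15.2632 mm → contributes +185 193 mm⁴
Total I = 686 701 mm⁴.
For the y-axis: x̄ = 23.7632 mm.
Repeating about the centroidal y-axis gives I_y = 819 666 mm⁴.
Polar second moment: J = I_x + I_y = 1 506 368 mm⁴.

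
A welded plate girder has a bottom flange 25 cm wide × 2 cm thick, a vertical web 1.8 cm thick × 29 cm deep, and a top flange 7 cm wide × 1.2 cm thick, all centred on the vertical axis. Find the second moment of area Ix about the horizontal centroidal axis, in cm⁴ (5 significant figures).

Decompose the section into non-overlapping parts with the origin at the bottom-left of its bounding rectangle.
Bottom plate: 25 × 2, A = 50 cm², y = 1 cm, Ī = 16.66667 cm⁴.
Web plate: 1.8 × 29, A = 52.2 cm², y = 16.5 cm, Ī = 3658.35 cm⁴.
Top plate: 7 × 1.2, A = 8.4 cm², y = 31.6 cm, Ī = 1.008 cm⁴.
Centroid: ȳ = ΣA·y / ΣA = 10.6396 cm.
Transfer each piece to the horizontal centroidal axis using Ī + A·d² with d = y − 10.6396:
  bottom plate: d = -9.639602 cm → contributes +4662.763 cm⁴
  web plate: d = 5.860398 cm → contributes +5451.121 cm⁴
  top plate: d = 20.9604 cm → contributes +3691.45 cm⁴
Total I = 13805.33 cm⁴.

Ix ≈ 1.3805 × 10⁴ cm⁴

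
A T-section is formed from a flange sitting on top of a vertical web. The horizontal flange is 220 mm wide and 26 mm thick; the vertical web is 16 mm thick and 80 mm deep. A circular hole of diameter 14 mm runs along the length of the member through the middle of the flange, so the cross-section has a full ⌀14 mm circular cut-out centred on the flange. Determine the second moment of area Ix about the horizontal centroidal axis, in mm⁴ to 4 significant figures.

Ix ≈ 3.926 × 10⁶ mm⁴

Treat the section as a set of non-overlapping primitives; coordinates are from the bounding-box lower-left.
Flange: 220 × 26, A = 5 720 mm², y = 93 mm, Ī = 322 227 mm⁴.
Web: 16 × 80, A = 1 280 mm², y = 40 mm, Ī = 682 667 mm⁴.
Hole (subtracted): ⌀14, A = 153.938 mm², y = 93 mm, Ī = 1885.74 mm⁴.
Centroid: ȳ = ΣA·y / ΣA = 83.0907 mm.
Transfer each piece to the horizontal centroidal axis using Ī + A·d² with d = y − 83.0907:
  flange: d = 9.90935 mm → contributes +883 903 mm⁴
  web: d = -43.0907 mm → contributes +3 059 376 mm⁴
  hole: d = 9.90935 mm → contributes −17001.7 mm⁴
Total I = 3 926 278 mm⁴.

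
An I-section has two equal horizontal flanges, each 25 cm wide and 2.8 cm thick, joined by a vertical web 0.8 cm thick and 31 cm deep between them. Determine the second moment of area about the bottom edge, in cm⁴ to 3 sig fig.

Treat the section as a set of non-overlapping primitives; coordinates are from the bounding-box lower-left.
Bottom flange: 25 × 2.8, A = 70 cm², y = 1.4 cm, Ī = 45.733 cm⁴.
Web: 0.8 × 31, A = 24.8 cm², y = 18.3 cm, Ī = 1986.1 cm⁴.
Top flange: 25 × 2.8, A = 70 cm², y = 35.2 cm, Ī = 45.733 cm⁴.
Transfer each piece to the bottom edge using Ī + A·d² with d = y − 0:
  bottom flange: d = 1.4 cm → contributes +182.93 cm⁴
  web: d = 18.3 cm → contributes +10 291 cm⁴
  top flange: d = 35.2 cm → contributes +86 779 cm⁴
Total I = 97 253 cm⁴.

I_base ≈ 9.73 × 10⁴ cm⁴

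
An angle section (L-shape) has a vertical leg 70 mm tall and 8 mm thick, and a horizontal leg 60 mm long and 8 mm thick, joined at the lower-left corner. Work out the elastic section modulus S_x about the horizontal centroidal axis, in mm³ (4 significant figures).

Break the section into simple shapes (no overlaps), measuring from the bottom-left corner of the bounding box.
Vertical leg: 8 × 70, A = 560 mm², y = 35 mm, Ī = 228 667 mm⁴.
Horizontal leg (remainder): 52 × 8, A = 416 mm², y = 4 mm, Ī = 2218.67 mm⁴.
Centroid: ȳ = ΣA·y / ΣA = 21.7869 mm.
Transfer each piece to the horizontal centroidal axis using Ī + A·d² with d = y − 21.7869:
  vertical leg: d = 13.2131 mm → contributes +326 435 mm⁴
  horizontal leg (remainder): d = -17.7869 mm → contributes +133 830 mm⁴
Total I = 460 265 mm⁴.
Extreme fibre distance c = 48.2131 mm; S = I/c = 9546.47 mm³.

S_x ≈ 9546 mm³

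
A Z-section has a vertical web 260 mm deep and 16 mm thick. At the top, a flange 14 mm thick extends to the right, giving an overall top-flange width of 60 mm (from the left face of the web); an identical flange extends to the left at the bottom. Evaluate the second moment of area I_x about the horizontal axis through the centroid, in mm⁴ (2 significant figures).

Break the section into simple shapes (no overlaps), measuring from the bottom-left corner of the bounding box.
Web: 16 × 260, A = 4 160 mm², y = 130 mm, Ī = 23 434 667 mm⁴.
Top flange (beyond web): 44 × 14, A = 616 mm², y = 253 mm, Ī = 10 061 mm⁴.
Bottom flange (beyond web): 44 × 14, A = 616 mm², y = 7 mm, Ī = 10 061 mm⁴.
Centroid: ȳ = ΣA·y / ΣA = 130 mm.
Transfer each piece to the horizontal axis through the centroid using Ī + A·d² with d = y − 130:
  web: d = 0 mm → contributes +23 434 667 mm⁴
  top flange (beyond web): d = 123 mm → contributes +9 329 525 mm⁴
  bottom flange (beyond web): d = -123 mm → contributes +9 329 525 mm⁴
Total I = 42 093 717 mm⁴.

I_x ≈ 4.2 × 10⁷ mm⁴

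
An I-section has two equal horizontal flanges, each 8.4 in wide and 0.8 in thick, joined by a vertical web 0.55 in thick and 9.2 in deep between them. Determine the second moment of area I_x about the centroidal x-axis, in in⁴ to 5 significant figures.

Break the section into simple shapes (no overlaps), measuring from the bottom-left corner of the bounding box.
Bottom flange: 8.4 × 0.8, A = 6.72 in², y = 0.4 in, Ī = 0.3584 in⁴.
Web: 0.55 × 9.2, A = 5.06 in², y = 5.4 in, Ī = 35.68987 in⁴.
Top flange: 8.4 × 0.8, A = 6.72 in², y = 10.4 in, Ī = 0.3584 in⁴.
By symmetry the centroid is at mid-height, ȳ = 5.4 in.
Transfer each piece to the centroidal x-axis using Ī + A·d² with d = y − 5.4:
  bottom flange: d = -5 in → contributes +168.3584 in⁴
  web: d = 0 in → contributes +35.68987 in⁴
  top flange: d = 5 in → contributes +168.3584 in⁴
Total I = 372.4067 in⁴.

I_x ≈ 372.41 in⁴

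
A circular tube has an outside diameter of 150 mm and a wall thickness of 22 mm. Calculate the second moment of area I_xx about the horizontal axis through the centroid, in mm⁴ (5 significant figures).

I_xx ≈ 1.8653 × 10⁷ mm⁴

Treat the section as a set of non-overlapping primitives; coordinates are from the bounding-box lower-left.
Outer circle: ⌀150, A = 17671.46 mm², y = 75 mm, Ī = 24 850 489 mm⁴.
Bore (subtracted): ⌀106, A = 8824.734 mm², y = 75 mm, Ī = 6 197 169 mm⁴.
By symmetry the centroid is at mid-height, ȳ = 75 mm.
All pieces are centred on the horizontal axis through the centroid, so I = ΣĪ (holes subtracted) = 18 653 319 mm⁴.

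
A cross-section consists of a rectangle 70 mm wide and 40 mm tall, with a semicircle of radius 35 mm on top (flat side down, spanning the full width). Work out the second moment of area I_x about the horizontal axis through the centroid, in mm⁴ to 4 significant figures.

I_x ≈ 1.924 × 10⁶ mm⁴

Split into non-overlapping primitives; take the origin at the lower-left of the bounding box.
Rectangular body: 70 × 40, A = 2 800 mm², y = 20 mm, Ī = 373 333 mm⁴.
Semicircular cap: semicircle r = 35, A = 1924.23 mm², y = 54.8545 mm, Ī = 164 704 mm⁴.
Centroid: ȳ = ΣA·y / ΣA = 34.1966 mm.
Transfer each piece to the horizontal axis through the centroid using Ī + A·d² with d = y − 34.1966:
  rectangular body: d = -14.1966 mm → contributes +937 653 mm⁴
  semicircular cap: d = 20.6579 mm → contributes +985 864 mm⁴
Total I = 1 923 517 mm⁴.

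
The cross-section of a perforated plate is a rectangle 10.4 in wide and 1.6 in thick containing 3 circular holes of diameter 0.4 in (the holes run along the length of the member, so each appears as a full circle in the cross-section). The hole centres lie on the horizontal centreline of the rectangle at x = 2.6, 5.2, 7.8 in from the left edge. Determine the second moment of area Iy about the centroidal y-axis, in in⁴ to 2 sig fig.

Split into non-overlapping primitives; take the origin at the lower-left of the bounding box.
Plate: 10.4 × 1.6, A = 16.64 in², x = 5.2 in, Ī = 150 in⁴.
Hole 1 (subtracted): ⌀0.4, A = 0.1257 in², x = 2.6 in, Ī = 0.001257 in⁴.
Hole 2 (subtracted): ⌀0.4, A = 0.1257 in², x = 5.2 in, Ī = 0.001257 in⁴.
Hole 3 (subtracted): ⌀0.4, A = 0.1257 in², x = 7.8 in, Ī = 0.001257 in⁴.
By symmetry the centroid is at mid-width, x̄ = 5.2 in.
Transfer each piece to the centroidal y-axis using Ī + A·d² with d = x − 5.2:
  plate: d = 0 in → contributes +150 in⁴
  hole 1: d = -2.6 in → contributes −0.8507 in⁴
  hole 2: d = 0 in → contributes −0.001257 in⁴
  hole 3: d = 2.6 in → contributes −0.8507 in⁴
Total I = 148.3 in⁴.

Iy ≈ 150 in⁴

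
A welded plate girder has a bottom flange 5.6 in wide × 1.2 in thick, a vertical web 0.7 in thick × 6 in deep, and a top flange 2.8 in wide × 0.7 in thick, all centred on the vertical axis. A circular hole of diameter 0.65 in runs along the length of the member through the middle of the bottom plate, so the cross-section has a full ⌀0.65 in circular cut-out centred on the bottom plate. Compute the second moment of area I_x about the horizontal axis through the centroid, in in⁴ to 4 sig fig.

I_x ≈ 96.75 in⁴

Break the section into simple shapes (no overlaps), measuring from the bottom-left corner of the bounding box.
Bottom plate: 5.6 × 1.2, A = 6.72 in², y = 0.6 in, Ī = 0.8064 in⁴.
Web plate: 0.7 × 6, A = 4.2 in², y = 4.2 in, Ī = 12.6 in⁴.
Top plate: 2.8 × 0.7, A = 1.96 in², y = 7.55 in, Ī = 0.0800333 in⁴.
Hole (subtracted): ⌀0.65, A = 0.331831 in², y = 0.6 in, Ī = 0.00876241 in⁴.
Centroid: ȳ = ΣA·y / ΣA = 2.89053 in.
Transfer each piece to the horizontal axis through the centroid using Ī + A·d² with d = y − 2.89053:
  bottom plate: d = -2.29053 in → contributes +36.0632 in⁴
  web plate: d = 1.30947 in → contributes +19.8018 in⁴
  top plate: d = 4.65947 in → contributes +42.6329 in⁴
  hole: d = -2.29053 in → contributes −1.74973 in⁴
Total I = 96.7481 in⁴.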